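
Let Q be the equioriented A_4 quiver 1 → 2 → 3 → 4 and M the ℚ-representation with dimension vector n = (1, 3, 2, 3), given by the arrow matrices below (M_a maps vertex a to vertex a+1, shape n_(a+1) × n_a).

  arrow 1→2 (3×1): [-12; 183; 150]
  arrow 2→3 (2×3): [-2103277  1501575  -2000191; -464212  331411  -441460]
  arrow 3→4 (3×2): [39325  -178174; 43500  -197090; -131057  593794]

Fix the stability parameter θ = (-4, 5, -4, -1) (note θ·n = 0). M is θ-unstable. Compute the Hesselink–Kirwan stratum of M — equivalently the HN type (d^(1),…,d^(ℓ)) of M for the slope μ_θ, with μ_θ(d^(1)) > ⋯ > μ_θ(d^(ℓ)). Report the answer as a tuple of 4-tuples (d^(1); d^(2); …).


Interval decomposition of M: I[1,4], I[2,2], I[2,4], I[4,4].
HN type (ℓ=4): μ^(1)=5; μ^(2)=0; μ^(3)=-1; μ^(4)=-4

((0, 1, 0, 0); (0, 2, 2, 2); (0, 0, 0, 1); (1, 0, 0, 0))


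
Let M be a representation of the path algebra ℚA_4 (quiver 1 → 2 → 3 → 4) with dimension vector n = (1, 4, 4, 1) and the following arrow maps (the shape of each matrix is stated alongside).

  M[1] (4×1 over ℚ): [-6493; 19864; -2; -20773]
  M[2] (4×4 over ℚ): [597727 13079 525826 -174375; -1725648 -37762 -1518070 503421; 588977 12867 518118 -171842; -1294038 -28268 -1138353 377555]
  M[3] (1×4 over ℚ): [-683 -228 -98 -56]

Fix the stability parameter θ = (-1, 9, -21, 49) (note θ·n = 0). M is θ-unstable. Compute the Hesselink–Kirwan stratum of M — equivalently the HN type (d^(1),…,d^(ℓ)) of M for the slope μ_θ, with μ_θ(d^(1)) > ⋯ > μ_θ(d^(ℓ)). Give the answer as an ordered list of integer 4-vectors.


Via rank(M_{q-1}∘⋯∘M_p): M ≅ I[1,4], I[2,3]^3.
μ_θ-semistable layers: μ^(1)=49; μ^(2)=-13/3; μ^(3)=-6

((0, 0, 0, 1); (1, 1, 1, 0); (0, 3, 3, 0))


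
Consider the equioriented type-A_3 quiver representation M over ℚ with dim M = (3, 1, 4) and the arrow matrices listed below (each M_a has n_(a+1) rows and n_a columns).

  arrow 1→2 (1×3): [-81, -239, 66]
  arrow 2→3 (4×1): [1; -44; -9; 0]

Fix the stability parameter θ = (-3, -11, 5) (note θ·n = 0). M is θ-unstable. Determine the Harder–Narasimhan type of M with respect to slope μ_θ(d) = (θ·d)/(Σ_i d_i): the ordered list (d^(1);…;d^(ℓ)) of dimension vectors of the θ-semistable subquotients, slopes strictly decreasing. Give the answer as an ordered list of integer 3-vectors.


Interval decomposition of M: I[1,1]^2, I[1,3], I[3,3]^3.
HN type (ℓ=3): μ^(1)=5; μ^(2)=-3; μ^(3)=-7

((0, 0, 4); (2, 0, 0); (1, 1, 0))


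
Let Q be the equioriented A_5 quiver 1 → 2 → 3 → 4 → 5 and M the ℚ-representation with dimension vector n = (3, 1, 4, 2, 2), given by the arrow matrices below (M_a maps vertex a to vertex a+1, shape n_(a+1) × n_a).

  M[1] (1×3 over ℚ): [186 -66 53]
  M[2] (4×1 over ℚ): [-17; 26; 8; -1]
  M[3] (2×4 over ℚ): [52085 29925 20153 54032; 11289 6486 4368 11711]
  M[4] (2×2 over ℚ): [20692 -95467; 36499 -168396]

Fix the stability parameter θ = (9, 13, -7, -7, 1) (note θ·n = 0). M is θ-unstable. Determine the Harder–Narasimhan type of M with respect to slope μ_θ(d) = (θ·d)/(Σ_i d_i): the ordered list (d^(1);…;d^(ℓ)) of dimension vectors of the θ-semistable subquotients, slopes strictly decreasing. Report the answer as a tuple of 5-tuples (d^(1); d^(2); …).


Via rank(M_{q-1}∘⋯∘M_p): M ≅ I[1,1]^2, I[1,5], I[3,3]^2, I[3,5].
μ_θ-semistable layers: μ^(1)=9; μ^(2)=9/5; μ^(3)=1; μ^(4)=-7

((2, 0, 0, 0, 0); (1, 1, 1, 1, 1); (0, 0, 0, 0, 1); (0, 0, 3, 1, 0))


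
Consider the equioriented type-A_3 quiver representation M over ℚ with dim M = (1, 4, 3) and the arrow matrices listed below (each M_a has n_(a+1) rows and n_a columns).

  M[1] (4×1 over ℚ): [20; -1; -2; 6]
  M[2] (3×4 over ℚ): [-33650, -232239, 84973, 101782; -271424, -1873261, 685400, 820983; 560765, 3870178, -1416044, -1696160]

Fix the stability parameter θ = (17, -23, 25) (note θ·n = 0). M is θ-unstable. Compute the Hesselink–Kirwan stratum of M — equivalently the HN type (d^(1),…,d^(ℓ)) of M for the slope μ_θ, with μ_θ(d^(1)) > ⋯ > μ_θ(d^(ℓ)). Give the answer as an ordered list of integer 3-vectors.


Via rank(M_{q-1}∘⋯∘M_p): M ≅ I[1,3], I[2,2], I[2,3]^2.
μ_θ-semistable layers: μ^(1)=25; μ^(2)=-3; μ^(3)=-23

((0, 0, 3); (1, 1, 0); (0, 3, 0))


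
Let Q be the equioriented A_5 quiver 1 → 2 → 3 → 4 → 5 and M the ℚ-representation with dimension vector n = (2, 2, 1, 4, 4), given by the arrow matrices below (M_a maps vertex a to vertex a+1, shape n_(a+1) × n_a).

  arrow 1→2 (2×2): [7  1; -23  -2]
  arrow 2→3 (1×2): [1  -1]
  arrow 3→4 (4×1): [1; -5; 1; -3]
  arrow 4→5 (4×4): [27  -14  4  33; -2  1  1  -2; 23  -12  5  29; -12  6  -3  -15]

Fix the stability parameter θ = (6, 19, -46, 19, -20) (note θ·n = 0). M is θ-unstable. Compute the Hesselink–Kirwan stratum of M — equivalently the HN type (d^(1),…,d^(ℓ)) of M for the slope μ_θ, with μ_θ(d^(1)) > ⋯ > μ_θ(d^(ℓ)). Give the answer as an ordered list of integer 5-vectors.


Barcode: M ≅ I[1,2], I[1,5], I[4,5]^3. HN layers by μ_θ (4 steps, strictly decreasing):
  μ^(1)=19; μ^(2)=6; μ^(3)=-1/2; μ^(4)=-7

((0, 1, 0, 0, 0); (1, 0, 0, 0, 0); (0, 0, 0, 4, 4); (1, 1, 1, 0, 0))


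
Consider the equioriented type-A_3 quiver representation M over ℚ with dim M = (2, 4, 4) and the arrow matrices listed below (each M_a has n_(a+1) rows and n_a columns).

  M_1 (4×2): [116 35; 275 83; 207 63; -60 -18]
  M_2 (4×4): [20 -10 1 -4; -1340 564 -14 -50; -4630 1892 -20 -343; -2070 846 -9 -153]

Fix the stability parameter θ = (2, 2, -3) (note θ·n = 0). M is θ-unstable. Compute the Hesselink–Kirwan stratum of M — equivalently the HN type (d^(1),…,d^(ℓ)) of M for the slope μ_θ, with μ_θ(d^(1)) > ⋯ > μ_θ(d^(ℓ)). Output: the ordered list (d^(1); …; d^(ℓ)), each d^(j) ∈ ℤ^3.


Via rank(M_{q-1}∘⋯∘M_p): M ≅ I[1,2], I[1,3], I[2,2], I[2,3], I[3,3]^2.
μ_θ-semistable layers: μ^(1)=2; μ^(2)=1/3; μ^(3)=-1/2; μ^(4)=-3

((1, 2, 0); (1, 1, 1); (0, 1, 1); (0, 0, 2))


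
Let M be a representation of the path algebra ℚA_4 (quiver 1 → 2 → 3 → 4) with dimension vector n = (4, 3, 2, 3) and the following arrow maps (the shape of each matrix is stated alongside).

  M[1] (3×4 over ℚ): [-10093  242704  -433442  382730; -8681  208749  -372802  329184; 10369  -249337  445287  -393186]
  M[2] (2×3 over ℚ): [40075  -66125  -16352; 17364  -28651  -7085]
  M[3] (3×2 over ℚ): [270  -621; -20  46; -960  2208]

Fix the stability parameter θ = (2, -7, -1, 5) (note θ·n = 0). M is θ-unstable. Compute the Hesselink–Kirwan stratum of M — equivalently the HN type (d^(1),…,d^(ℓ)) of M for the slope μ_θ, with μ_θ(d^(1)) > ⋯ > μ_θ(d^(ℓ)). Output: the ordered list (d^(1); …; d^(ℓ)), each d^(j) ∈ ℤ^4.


Barcode: M ≅ I[1,1], I[1,2], I[1,3], I[1,4], I[4,4]^2. HN layers by μ_θ (4 steps, strictly decreasing):
  μ^(1)=5; μ^(2)=2; μ^(3)=-1; μ^(4)=-5/2

((0, 0, 0, 3); (1, 0, 0, 0); (0, 0, 2, 0); (3, 3, 0, 0))


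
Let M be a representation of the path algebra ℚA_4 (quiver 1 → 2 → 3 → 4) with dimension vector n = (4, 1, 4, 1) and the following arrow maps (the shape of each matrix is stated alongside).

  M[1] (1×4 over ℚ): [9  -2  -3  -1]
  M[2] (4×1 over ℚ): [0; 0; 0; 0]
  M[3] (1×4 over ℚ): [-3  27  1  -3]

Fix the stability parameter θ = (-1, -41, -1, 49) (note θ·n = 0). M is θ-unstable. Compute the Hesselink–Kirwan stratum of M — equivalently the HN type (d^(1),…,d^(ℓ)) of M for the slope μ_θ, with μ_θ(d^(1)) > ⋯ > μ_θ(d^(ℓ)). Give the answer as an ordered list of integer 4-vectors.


Barcode: M ≅ I[1,1]^3, I[1,2], I[3,3]^3, I[3,4]. HN layers by μ_θ (3 steps, strictly decreasing):
  μ^(1)=49; μ^(2)=-1; μ^(3)=-21

((0, 0, 0, 1); (3, 0, 4, 0); (1, 1, 0, 0))


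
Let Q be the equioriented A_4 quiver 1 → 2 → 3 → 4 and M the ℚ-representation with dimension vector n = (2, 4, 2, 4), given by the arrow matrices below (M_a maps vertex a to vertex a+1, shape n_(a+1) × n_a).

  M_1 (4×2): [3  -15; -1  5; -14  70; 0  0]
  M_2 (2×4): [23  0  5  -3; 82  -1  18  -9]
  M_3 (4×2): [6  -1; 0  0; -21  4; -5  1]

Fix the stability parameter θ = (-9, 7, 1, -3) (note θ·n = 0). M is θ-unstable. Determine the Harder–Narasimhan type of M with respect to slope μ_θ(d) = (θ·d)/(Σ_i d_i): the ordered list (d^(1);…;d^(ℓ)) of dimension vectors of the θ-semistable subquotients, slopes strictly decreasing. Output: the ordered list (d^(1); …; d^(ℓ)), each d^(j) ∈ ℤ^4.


Interval decomposition of M: I[1,1], I[1,4], I[2,2]^2, I[2,4], I[4,4]^2.
HN type (ℓ=4): μ^(1)=7; μ^(2)=5/3; μ^(3)=-3; μ^(4)=-9

((0, 2, 0, 0); (0, 2, 2, 2); (0, 0, 0, 2); (2, 0, 0, 0))


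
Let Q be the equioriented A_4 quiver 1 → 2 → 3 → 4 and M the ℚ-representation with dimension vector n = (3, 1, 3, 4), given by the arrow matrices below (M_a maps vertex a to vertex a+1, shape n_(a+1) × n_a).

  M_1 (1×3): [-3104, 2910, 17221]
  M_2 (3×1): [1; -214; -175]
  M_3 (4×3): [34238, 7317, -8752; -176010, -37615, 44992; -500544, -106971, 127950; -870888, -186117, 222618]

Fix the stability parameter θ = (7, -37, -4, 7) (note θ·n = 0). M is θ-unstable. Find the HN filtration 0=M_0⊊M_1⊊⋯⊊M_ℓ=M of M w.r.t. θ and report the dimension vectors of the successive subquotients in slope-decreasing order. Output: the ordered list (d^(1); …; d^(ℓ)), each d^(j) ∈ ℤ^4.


Interval decomposition of M: I[1,1]^2, I[1,3], I[3,4]^2, I[4,4]^2.
HN type (ℓ=3): μ^(1)=7; μ^(2)=-4; μ^(3)=-15

((2, 0, 0, 4); (0, 0, 3, 0); (1, 1, 0, 0))


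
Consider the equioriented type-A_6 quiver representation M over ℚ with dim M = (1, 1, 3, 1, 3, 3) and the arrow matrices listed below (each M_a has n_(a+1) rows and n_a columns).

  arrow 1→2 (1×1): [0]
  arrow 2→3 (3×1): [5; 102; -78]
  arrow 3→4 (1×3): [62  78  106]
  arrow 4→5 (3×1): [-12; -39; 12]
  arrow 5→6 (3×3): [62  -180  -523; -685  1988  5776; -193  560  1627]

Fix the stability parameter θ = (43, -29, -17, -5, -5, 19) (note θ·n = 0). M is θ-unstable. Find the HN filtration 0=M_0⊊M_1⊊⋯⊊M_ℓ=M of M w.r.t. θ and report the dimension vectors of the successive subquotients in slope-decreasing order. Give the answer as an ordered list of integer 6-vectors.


Barcode: M ≅ I[1,1], I[2,5], I[3,3]^2, I[5,6]^2, I[6,6]. HN layers by μ_θ (5 steps, strictly decreasing):
  μ^(1)=43; μ^(2)=19; μ^(3)=-5; μ^(4)=-17; μ^(5)=-29

((1, 0, 0, 0, 0, 0); (0, 0, 0, 0, 0, 3); (0, 0, 0, 1, 3, 0); (0, 0, 3, 0, 0, 0); (0, 1, 0, 0, 0, 0))


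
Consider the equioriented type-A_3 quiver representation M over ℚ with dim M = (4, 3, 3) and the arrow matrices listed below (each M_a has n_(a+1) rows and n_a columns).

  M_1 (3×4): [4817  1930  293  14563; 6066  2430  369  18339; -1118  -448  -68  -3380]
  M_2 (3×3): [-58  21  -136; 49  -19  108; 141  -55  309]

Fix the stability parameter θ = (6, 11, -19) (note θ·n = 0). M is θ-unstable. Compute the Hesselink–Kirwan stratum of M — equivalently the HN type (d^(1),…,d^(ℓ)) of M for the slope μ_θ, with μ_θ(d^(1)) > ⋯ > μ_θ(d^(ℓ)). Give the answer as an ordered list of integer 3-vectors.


Interval decomposition of M: I[1,1]^2, I[1,3]^2, I[2,3].
HN type (ℓ=3): μ^(1)=6; μ^(2)=-2/3; μ^(3)=-4

((2, 0, 0); (2, 2, 2); (0, 1, 1))


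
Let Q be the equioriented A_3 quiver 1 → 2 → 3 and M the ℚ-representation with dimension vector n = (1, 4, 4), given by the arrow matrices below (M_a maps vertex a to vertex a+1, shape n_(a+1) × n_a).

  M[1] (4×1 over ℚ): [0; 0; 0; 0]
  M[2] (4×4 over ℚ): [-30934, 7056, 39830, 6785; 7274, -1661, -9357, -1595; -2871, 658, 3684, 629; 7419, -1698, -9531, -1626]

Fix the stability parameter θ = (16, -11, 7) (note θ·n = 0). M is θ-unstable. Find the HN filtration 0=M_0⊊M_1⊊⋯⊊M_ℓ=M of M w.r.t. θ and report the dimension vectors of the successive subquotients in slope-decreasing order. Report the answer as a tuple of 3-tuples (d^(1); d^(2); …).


Via rank(M_{q-1}∘⋯∘M_p): M ≅ I[1,1], I[2,3]^4.
μ_θ-semistable layers: μ^(1)=16; μ^(2)=7; μ^(3)=-11

((1, 0, 0); (0, 0, 4); (0, 4, 0))


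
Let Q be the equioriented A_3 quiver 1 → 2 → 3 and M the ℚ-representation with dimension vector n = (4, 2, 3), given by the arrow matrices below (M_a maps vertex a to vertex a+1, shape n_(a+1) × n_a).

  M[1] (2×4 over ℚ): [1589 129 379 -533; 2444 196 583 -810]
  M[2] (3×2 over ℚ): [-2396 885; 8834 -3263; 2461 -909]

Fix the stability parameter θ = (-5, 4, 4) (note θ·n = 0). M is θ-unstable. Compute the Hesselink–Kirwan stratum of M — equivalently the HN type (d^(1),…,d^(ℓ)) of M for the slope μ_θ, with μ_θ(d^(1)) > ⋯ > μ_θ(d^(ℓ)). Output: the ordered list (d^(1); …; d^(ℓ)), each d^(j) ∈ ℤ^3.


Via rank(M_{q-1}∘⋯∘M_p): M ≅ I[1,1]^2, I[1,3]^2, I[3,3].
μ_θ-semistable layers: μ^(1)=4; μ^(2)=-5

((0, 2, 3); (4, 0, 0))


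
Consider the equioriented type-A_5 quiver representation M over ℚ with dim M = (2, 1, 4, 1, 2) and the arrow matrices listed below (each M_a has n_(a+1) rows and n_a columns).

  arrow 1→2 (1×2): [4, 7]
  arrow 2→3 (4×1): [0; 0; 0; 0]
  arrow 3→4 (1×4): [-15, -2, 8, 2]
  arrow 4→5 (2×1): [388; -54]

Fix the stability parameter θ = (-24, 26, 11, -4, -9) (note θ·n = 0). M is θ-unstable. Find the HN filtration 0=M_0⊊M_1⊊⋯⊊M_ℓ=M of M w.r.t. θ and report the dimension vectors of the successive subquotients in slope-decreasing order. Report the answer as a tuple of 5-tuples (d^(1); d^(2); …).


Via rank(M_{q-1}∘⋯∘M_p): M ≅ I[1,1], I[1,2], I[3,3]^3, I[3,5], I[5,5].
μ_θ-semistable layers: μ^(1)=26; μ^(2)=11; μ^(3)=-2/3; μ^(4)=-9; μ^(5)=-24

((0, 1, 0, 0, 0); (0, 0, 3, 0, 0); (0, 0, 1, 1, 1); (0, 0, 0, 0, 1); (2, 0, 0, 0, 0))


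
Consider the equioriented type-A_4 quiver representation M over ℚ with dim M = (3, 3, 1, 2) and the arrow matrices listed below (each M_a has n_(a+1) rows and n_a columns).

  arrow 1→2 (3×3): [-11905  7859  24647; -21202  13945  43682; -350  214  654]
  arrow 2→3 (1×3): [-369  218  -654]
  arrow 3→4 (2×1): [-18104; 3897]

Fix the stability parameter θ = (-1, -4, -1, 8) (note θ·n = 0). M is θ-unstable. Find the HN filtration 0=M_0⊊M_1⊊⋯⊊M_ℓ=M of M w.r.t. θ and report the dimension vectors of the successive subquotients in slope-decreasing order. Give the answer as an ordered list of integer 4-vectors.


Barcode: M ≅ I[1,2]^2, I[1,4], I[4,4]. HN layers by μ_θ (3 steps, strictly decreasing):
  μ^(1)=8; μ^(2)=-1; μ^(3)=-5/2

((0, 0, 0, 2); (0, 0, 1, 0); (3, 3, 0, 0))


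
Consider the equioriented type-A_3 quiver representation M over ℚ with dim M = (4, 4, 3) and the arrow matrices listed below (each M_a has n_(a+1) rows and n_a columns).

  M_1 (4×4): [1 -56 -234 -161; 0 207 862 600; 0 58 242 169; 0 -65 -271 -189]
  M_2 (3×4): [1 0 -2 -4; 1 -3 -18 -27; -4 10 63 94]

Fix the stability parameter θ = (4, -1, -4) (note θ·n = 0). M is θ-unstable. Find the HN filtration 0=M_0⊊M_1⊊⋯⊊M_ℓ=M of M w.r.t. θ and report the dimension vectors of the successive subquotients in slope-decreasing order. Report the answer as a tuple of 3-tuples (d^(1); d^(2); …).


Via rank(M_{q-1}∘⋯∘M_p): M ≅ I[1,2], I[1,3]^3.
μ_θ-semistable layers: μ^(1)=3/2; μ^(2)=-1/3

((1, 1, 0); (3, 3, 3))


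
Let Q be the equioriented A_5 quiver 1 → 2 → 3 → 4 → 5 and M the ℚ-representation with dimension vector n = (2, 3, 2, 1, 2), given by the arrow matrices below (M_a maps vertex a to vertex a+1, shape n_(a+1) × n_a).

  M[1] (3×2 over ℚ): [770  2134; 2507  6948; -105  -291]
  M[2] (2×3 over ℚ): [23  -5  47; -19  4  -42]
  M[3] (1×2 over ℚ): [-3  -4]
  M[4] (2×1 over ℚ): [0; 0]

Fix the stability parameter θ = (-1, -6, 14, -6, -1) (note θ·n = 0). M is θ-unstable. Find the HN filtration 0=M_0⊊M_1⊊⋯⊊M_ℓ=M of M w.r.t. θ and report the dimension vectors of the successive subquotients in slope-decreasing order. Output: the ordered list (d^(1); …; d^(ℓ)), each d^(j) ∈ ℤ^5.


Via rank(M_{q-1}∘⋯∘M_p): M ≅ I[1,2], I[1,4], I[2,3], I[5,5]^2.
μ_θ-semistable layers: μ^(1)=14; μ^(2)=4; μ^(3)=-1; μ^(4)=-7/2; μ^(5)=-6

((0, 0, 1, 0, 0); (0, 0, 1, 1, 0); (0, 0, 0, 0, 2); (2, 2, 0, 0, 0); (0, 1, 0, 0, 0))


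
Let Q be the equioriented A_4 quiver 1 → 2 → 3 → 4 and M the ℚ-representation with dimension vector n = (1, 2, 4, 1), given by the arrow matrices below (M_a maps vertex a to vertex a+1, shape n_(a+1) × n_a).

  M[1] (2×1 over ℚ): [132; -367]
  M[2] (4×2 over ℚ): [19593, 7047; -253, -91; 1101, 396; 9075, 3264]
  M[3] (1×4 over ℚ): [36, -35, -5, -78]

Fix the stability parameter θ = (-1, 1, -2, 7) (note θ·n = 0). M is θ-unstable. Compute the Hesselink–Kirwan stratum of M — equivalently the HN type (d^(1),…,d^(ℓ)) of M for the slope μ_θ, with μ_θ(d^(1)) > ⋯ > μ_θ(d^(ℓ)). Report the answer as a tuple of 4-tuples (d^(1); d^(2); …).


Via rank(M_{q-1}∘⋯∘M_p): M ≅ I[1,4], I[2,3], I[3,3]^2.
μ_θ-semistable layers: μ^(1)=7; μ^(2)=-1/2; μ^(3)=-1; μ^(4)=-2

((0, 0, 0, 1); (0, 2, 2, 0); (1, 0, 0, 0); (0, 0, 2, 0))


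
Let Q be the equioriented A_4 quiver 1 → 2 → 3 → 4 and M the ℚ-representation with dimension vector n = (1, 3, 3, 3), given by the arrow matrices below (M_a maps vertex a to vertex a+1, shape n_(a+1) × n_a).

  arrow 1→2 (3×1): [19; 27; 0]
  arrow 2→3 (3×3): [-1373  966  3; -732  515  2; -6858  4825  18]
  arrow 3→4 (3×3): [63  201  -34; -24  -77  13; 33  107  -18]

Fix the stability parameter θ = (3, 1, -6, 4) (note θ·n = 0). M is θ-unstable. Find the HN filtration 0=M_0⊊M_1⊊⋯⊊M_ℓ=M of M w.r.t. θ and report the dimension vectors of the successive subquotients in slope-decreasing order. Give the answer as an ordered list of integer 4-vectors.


Via rank(M_{q-1}∘⋯∘M_p): M ≅ I[1,3], I[2,4]^2, I[4,4].
μ_θ-semistable layers: μ^(1)=4; μ^(2)=-2/3; μ^(3)=-5/2

((0, 0, 0, 3); (1, 1, 1, 0); (0, 2, 2, 0))


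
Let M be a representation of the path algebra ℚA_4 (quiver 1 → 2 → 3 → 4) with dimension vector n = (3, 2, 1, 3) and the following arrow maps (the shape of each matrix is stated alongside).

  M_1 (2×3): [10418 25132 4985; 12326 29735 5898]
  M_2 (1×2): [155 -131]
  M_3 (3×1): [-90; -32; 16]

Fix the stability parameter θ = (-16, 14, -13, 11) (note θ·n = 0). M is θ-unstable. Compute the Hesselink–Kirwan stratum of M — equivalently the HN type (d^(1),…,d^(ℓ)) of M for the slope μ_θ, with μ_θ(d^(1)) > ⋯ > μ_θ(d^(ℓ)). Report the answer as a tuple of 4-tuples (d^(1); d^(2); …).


Barcode: M ≅ I[1,1], I[1,2], I[1,4], I[4,4]^2. HN layers by μ_θ (4 steps, strictly decreasing):
  μ^(1)=14; μ^(2)=11; μ^(3)=1/2; μ^(4)=-16

((0, 1, 0, 0); (0, 0, 0, 3); (0, 1, 1, 0); (3, 0, 0, 0))


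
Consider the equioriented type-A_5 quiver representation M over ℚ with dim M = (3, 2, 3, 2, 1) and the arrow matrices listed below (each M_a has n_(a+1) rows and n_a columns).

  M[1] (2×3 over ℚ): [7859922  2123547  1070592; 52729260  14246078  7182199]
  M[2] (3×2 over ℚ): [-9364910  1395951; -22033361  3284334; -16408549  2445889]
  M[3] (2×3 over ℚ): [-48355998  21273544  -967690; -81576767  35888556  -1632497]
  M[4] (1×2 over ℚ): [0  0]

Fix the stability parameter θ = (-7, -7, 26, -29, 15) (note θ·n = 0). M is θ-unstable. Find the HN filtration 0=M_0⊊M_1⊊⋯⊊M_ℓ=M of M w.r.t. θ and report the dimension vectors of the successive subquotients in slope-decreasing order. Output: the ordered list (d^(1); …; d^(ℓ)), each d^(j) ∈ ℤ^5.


Interval decomposition of M: I[1,1], I[1,4]^2, I[3,3], I[5,5].
HN type (ℓ=4): μ^(1)=26; μ^(2)=15; μ^(3)=-3/2; μ^(4)=-7

((0, 0, 1, 0, 0); (0, 0, 0, 0, 1); (0, 0, 2, 2, 0); (3, 2, 0, 0, 0))


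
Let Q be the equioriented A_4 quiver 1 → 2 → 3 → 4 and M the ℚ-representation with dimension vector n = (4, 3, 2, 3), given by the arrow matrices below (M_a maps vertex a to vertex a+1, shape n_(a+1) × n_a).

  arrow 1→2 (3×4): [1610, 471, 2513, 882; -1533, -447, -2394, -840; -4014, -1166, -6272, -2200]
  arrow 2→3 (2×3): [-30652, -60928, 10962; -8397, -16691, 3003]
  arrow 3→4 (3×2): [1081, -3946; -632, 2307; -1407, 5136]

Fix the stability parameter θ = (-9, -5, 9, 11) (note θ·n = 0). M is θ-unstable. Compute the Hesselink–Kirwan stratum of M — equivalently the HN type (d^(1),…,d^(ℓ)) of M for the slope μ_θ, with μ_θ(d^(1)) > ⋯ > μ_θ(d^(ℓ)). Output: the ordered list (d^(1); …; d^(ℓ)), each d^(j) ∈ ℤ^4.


Barcode: M ≅ I[1,1]^2, I[1,2], I[1,4], I[2,4], I[4,4]. HN layers by μ_θ (4 steps, strictly decreasing):
  μ^(1)=11; μ^(2)=9; μ^(3)=-5; μ^(4)=-9

((0, 0, 0, 3); (0, 0, 2, 0); (0, 3, 0, 0); (4, 0, 0, 0))


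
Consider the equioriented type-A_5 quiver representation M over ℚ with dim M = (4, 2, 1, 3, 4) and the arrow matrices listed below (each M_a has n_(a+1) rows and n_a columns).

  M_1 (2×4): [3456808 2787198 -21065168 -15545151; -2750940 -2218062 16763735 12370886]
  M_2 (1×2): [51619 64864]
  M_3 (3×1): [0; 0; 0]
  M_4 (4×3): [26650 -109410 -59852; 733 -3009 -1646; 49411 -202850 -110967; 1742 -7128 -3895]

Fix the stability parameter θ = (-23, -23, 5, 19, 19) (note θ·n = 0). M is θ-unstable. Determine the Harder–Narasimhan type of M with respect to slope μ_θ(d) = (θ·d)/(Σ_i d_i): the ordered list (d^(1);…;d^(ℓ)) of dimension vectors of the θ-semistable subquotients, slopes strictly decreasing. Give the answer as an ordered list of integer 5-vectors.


Interval decomposition of M: I[1,1]^2, I[1,2], I[1,3], I[4,5]^3, I[5,5].
HN type (ℓ=3): μ^(1)=19; μ^(2)=5; μ^(3)=-23

((0, 0, 0, 3, 4); (0, 0, 1, 0, 0); (4, 2, 0, 0, 0))


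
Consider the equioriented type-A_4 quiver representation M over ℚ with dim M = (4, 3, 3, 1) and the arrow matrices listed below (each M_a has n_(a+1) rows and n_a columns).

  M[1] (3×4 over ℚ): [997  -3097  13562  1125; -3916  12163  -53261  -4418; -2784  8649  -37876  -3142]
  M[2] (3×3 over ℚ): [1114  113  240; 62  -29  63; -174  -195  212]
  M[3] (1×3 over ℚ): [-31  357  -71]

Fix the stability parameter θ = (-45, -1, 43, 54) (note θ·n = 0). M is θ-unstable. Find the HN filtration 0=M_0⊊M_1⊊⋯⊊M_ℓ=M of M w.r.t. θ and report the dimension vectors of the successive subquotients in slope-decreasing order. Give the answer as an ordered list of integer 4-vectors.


Via rank(M_{q-1}∘⋯∘M_p): M ≅ I[1,1], I[1,2], I[1,3], I[1,4], I[3,3].
μ_θ-semistable layers: μ^(1)=54; μ^(2)=43; μ^(3)=-1; μ^(4)=-45

((0, 0, 0, 1); (0, 0, 3, 0); (0, 3, 0, 0); (4, 0, 0, 0))


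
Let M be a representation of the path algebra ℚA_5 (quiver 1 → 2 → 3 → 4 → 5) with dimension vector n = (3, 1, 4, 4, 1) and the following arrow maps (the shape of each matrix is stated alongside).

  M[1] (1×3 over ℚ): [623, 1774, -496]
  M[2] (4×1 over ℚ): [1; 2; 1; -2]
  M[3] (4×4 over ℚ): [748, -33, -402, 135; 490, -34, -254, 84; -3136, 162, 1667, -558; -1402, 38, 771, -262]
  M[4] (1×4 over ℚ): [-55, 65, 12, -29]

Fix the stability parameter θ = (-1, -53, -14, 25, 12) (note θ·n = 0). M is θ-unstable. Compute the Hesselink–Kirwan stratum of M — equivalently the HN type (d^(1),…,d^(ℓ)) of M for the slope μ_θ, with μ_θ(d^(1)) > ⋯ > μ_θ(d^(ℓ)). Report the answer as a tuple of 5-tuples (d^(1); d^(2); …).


Via rank(M_{q-1}∘⋯∘M_p): M ≅ I[1,1]^2, I[1,5], I[3,4]^3.
μ_θ-semistable layers: μ^(1)=25; μ^(2)=37/2; μ^(3)=-1; μ^(4)=-14; μ^(5)=-27

((0, 0, 0, 3, 0); (0, 0, 0, 1, 1); (2, 0, 0, 0, 0); (0, 0, 4, 0, 0); (1, 1, 0, 0, 0))


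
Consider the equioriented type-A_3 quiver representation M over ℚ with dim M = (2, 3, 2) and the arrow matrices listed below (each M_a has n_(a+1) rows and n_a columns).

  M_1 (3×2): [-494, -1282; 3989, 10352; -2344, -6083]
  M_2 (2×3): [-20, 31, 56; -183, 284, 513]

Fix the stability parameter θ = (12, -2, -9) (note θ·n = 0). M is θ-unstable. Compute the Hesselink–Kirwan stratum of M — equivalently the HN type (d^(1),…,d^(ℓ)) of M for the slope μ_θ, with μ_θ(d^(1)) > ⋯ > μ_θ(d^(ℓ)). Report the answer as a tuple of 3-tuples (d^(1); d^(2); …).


Interval decomposition of M: I[1,3]^2, I[2,2].
HN type (ℓ=2): μ^(1)=1/3; μ^(2)=-2

((2, 2, 2); (0, 1, 0))


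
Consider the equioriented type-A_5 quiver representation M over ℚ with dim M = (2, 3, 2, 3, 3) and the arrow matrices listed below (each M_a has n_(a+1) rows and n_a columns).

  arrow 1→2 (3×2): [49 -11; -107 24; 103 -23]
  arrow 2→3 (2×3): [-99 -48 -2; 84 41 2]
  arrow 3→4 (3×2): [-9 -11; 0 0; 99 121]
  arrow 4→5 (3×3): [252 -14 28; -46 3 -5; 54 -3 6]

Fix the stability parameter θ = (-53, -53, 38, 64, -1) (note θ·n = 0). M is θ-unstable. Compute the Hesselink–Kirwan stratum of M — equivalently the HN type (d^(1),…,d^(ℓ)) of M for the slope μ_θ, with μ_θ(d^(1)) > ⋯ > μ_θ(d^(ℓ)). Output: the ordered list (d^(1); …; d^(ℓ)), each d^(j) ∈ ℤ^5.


Interval decomposition of M: I[1,3], I[1,5], I[2,2], I[4,4], I[4,5], I[5,5].
HN type (ℓ=6): μ^(1)=64; μ^(2)=38; μ^(3)=101/3; μ^(4)=63/2; μ^(5)=-1; μ^(6)=-53

((0, 0, 0, 1, 0); (0, 0, 1, 0, 0); (0, 0, 1, 1, 1); (0, 0, 0, 1, 1); (0, 0, 0, 0, 1); (2, 3, 0, 0, 0))


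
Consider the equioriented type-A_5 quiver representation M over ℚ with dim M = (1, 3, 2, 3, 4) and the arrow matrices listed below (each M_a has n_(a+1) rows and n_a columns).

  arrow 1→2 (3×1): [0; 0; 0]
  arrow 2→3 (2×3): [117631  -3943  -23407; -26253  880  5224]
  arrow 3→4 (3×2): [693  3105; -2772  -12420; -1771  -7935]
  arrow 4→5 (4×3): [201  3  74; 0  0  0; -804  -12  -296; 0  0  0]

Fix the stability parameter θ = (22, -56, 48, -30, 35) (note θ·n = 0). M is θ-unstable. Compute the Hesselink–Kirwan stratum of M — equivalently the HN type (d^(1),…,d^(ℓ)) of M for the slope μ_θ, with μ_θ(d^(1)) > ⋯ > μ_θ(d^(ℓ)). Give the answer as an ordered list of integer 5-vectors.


Barcode: M ≅ I[1,1], I[2,2], I[2,3], I[2,5], I[4,4]^2, I[5,5]^3. HN layers by μ_θ (6 steps, strictly decreasing):
  μ^(1)=48; μ^(2)=35; μ^(3)=22; μ^(4)=9; μ^(5)=-30; μ^(6)=-56

((0, 0, 1, 0, 0); (0, 0, 0, 0, 4); (1, 0, 0, 0, 0); (0, 0, 1, 1, 0); (0, 0, 0, 2, 0); (0, 3, 0, 0, 0))


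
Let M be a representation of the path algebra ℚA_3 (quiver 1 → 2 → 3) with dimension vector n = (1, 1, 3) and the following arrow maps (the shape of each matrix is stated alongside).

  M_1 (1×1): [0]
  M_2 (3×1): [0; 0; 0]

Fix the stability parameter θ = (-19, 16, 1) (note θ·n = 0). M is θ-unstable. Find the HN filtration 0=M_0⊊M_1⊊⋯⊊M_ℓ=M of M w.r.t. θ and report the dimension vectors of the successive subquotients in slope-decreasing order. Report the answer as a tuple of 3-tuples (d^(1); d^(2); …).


Interval decomposition of M: I[1,1], I[2,2], I[3,3]^3.
HN type (ℓ=3): μ^(1)=16; μ^(2)=1; μ^(3)=-19

((0, 1, 0); (0, 0, 3); (1, 0, 0))


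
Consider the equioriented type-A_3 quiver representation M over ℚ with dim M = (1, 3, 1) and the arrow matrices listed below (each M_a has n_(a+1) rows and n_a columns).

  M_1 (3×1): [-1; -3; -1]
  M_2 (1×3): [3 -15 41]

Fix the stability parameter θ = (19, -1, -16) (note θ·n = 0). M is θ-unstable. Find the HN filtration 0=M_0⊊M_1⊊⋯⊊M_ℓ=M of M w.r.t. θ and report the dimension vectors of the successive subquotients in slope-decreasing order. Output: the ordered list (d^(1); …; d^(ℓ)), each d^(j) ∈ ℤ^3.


Via rank(M_{q-1}∘⋯∘M_p): M ≅ I[1,3], I[2,2]^2.
μ_θ-semistable layers: μ^(1)=2/3; μ^(2)=-1

((1, 1, 1); (0, 2, 0))


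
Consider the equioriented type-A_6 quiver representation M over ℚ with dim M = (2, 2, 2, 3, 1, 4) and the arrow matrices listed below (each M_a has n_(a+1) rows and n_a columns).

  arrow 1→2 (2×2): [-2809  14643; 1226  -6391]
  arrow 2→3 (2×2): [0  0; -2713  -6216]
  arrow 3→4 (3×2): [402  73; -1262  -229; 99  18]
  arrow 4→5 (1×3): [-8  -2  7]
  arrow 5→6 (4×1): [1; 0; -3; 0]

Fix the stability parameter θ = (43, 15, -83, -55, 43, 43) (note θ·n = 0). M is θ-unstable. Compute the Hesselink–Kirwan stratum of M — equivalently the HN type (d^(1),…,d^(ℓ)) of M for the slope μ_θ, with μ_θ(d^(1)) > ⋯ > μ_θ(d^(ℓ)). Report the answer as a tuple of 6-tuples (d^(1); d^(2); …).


Interval decomposition of M: I[1,2], I[1,4], I[3,6], I[4,4], I[6,6]^3.
HN type (ℓ=5): μ^(1)=43; μ^(2)=29; μ^(3)=-20; μ^(4)=-55; μ^(5)=-83

((0, 0, 0, 0, 1, 4); (1, 1, 0, 0, 0, 0); (1, 1, 1, 1, 0, 0); (0, 0, 0, 2, 0, 0); (0, 0, 1, 0, 0, 0))


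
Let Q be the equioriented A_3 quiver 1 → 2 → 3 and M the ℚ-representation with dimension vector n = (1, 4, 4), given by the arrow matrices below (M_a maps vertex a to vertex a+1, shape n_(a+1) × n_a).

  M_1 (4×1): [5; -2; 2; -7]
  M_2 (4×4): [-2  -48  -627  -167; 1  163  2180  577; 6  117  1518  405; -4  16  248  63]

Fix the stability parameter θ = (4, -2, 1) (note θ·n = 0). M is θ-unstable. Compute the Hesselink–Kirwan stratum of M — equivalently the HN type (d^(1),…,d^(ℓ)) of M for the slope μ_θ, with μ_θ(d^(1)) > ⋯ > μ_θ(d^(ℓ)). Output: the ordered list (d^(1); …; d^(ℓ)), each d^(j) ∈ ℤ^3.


Interval decomposition of M: I[1,3], I[2,3]^3.
HN type (ℓ=2): μ^(1)=1; μ^(2)=-2

((1, 1, 4); (0, 3, 0))


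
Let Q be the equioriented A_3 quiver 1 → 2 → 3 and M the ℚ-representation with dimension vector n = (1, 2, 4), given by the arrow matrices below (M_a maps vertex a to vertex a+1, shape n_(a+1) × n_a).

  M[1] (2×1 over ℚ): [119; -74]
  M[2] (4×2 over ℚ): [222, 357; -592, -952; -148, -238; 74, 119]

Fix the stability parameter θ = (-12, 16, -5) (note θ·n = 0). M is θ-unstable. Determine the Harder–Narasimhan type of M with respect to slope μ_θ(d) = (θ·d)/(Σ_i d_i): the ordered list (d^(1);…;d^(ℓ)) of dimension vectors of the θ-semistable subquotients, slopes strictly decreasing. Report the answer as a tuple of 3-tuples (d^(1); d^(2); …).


Interval decomposition of M: I[1,2], I[2,3], I[3,3]^3.
HN type (ℓ=4): μ^(1)=16; μ^(2)=11/2; μ^(3)=-5; μ^(4)=-12

((0, 1, 0); (0, 1, 1); (0, 0, 3); (1, 0, 0))


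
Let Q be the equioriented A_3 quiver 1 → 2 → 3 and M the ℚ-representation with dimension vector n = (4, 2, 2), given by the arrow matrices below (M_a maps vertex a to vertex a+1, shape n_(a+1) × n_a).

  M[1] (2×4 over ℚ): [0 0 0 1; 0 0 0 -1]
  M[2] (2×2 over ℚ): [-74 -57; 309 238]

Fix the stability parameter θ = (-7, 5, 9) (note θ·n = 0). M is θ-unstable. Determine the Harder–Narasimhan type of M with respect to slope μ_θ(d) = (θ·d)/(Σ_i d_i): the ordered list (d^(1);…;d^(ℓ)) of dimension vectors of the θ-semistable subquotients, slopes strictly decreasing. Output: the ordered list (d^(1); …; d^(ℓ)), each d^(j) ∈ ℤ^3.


Barcode: M ≅ I[1,1]^3, I[1,3], I[2,3]. HN layers by μ_θ (3 steps, strictly decreasing):
  μ^(1)=9; μ^(2)=5; μ^(3)=-7

((0, 0, 2); (0, 2, 0); (4, 0, 0))


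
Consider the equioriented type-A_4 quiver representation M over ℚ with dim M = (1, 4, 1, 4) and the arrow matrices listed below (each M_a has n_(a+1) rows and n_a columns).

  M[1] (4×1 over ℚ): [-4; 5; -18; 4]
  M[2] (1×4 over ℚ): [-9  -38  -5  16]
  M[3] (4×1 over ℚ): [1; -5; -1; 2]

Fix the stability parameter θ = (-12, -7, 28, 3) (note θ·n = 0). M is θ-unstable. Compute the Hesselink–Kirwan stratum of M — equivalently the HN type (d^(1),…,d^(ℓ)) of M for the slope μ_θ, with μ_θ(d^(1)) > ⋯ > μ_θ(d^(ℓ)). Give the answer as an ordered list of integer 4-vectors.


Interval decomposition of M: I[1,2], I[2,2]^2, I[2,4], I[4,4]^3.
HN type (ℓ=4): μ^(1)=31/2; μ^(2)=3; μ^(3)=-7; μ^(4)=-12

((0, 0, 1, 1); (0, 0, 0, 3); (0, 4, 0, 0); (1, 0, 0, 0))


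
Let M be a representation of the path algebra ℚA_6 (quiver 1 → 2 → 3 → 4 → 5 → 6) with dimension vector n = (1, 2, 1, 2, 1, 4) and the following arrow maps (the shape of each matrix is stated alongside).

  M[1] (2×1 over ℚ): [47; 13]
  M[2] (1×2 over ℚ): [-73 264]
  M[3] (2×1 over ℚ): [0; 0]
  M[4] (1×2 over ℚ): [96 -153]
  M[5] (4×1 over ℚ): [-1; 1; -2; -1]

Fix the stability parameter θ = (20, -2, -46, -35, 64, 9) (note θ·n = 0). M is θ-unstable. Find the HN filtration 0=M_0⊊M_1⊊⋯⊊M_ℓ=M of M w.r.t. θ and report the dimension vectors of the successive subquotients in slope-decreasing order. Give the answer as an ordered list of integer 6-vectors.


Via rank(M_{q-1}∘⋯∘M_p): M ≅ I[1,3], I[2,2], I[4,4], I[4,6], I[6,6]^3.
μ_θ-semistable layers: μ^(1)=73/2; μ^(2)=9; μ^(3)=-2; μ^(4)=-28/3; μ^(5)=-35

((0, 0, 0, 0, 1, 1); (0, 0, 0, 0, 0, 3); (0, 1, 0, 0, 0, 0); (1, 1, 1, 0, 0, 0); (0, 0, 0, 2, 0, 0))


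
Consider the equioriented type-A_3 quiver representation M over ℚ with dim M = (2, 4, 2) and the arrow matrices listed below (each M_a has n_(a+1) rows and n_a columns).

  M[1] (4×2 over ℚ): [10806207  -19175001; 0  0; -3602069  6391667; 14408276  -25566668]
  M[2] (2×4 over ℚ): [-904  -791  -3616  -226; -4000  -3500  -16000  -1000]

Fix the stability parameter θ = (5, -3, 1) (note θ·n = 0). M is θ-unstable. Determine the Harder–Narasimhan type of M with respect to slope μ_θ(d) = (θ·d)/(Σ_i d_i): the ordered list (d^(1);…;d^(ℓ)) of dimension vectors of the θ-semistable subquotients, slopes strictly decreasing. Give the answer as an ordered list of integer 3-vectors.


Via rank(M_{q-1}∘⋯∘M_p): M ≅ I[1,1], I[1,2], I[2,2]^2, I[2,3], I[3,3].
μ_θ-semistable layers: μ^(1)=5; μ^(2)=1; μ^(3)=-3

((1, 0, 0); (1, 1, 2); (0, 3, 0))


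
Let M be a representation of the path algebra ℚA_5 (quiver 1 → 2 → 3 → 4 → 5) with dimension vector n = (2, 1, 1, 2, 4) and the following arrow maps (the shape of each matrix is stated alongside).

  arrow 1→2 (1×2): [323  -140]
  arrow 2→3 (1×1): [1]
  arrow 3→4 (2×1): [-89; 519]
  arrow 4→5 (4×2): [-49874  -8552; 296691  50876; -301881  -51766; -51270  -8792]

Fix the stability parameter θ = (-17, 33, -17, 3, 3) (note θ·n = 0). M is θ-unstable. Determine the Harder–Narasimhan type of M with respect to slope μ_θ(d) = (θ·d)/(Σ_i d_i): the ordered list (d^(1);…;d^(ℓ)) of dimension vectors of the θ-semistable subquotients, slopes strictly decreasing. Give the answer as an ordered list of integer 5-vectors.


Interval decomposition of M: I[1,1], I[1,5], I[4,5], I[5,5]^2.
HN type (ℓ=3): μ^(1)=11/2; μ^(2)=3; μ^(3)=-17

((0, 1, 1, 1, 1); (0, 0, 0, 1, 3); (2, 0, 0, 0, 0))


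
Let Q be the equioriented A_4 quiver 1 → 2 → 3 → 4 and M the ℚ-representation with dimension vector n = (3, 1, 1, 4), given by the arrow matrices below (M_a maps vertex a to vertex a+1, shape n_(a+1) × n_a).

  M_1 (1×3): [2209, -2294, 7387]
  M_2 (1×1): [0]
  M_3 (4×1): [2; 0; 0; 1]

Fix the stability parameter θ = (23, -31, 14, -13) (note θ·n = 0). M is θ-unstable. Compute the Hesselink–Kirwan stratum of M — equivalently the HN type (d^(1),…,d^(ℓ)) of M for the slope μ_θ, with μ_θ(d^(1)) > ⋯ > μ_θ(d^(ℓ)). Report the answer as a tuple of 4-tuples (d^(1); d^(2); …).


Interval decomposition of M: I[1,1]^2, I[1,2], I[3,4], I[4,4]^3.
HN type (ℓ=4): μ^(1)=23; μ^(2)=1/2; μ^(3)=-4; μ^(4)=-13

((2, 0, 0, 0); (0, 0, 1, 1); (1, 1, 0, 0); (0, 0, 0, 3))


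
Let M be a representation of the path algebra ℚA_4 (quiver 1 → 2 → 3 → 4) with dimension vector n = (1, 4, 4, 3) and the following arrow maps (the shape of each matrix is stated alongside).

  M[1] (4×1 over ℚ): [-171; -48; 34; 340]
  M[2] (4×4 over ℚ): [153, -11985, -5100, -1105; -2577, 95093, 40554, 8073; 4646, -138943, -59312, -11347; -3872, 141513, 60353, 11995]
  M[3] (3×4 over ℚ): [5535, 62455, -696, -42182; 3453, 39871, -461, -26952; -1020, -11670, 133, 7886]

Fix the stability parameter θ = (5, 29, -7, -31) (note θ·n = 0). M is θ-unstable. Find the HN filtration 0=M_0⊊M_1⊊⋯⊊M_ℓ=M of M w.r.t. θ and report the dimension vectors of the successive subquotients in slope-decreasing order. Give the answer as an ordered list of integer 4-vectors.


Via rank(M_{q-1}∘⋯∘M_p): M ≅ I[1,3], I[2,2], I[2,3], I[2,4], I[3,4], I[4,4].
μ_θ-semistable layers: μ^(1)=29; μ^(2)=11; μ^(3)=5; μ^(4)=-3; μ^(5)=-19; μ^(6)=-31

((0, 1, 0, 0); (0, 2, 2, 0); (1, 0, 0, 0); (0, 1, 1, 1); (0, 0, 1, 1); (0, 0, 0, 1))


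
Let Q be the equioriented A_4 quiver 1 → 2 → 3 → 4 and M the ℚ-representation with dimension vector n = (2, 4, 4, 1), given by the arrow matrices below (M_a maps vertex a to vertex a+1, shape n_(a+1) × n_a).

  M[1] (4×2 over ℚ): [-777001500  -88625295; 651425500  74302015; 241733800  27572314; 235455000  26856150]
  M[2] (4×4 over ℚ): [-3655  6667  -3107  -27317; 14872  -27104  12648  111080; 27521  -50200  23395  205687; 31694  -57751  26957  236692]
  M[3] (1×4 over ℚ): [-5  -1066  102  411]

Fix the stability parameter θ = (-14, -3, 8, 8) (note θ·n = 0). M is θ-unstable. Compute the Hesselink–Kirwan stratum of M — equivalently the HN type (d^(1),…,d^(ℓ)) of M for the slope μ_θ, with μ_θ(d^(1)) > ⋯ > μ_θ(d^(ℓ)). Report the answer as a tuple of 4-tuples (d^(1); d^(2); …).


Barcode: M ≅ I[1,1], I[1,4], I[2,2], I[2,3]^2, I[3,3]. HN layers by μ_θ (3 steps, strictly decreasing):
  μ^(1)=8; μ^(2)=-3; μ^(3)=-14

((0, 0, 4, 1); (0, 4, 0, 0); (2, 0, 0, 0))


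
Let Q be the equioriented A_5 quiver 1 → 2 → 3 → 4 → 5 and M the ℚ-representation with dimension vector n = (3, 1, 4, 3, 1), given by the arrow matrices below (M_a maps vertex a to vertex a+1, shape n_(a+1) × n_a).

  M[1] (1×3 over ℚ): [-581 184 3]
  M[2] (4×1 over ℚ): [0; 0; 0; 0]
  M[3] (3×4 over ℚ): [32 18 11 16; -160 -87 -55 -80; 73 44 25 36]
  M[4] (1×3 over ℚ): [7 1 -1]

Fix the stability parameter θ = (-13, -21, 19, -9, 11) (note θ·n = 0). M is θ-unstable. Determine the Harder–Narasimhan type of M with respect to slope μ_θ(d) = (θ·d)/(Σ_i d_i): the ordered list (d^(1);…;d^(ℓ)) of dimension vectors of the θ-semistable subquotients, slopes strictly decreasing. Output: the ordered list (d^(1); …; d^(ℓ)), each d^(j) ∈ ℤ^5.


Barcode: M ≅ I[1,1]^2, I[1,2], I[3,3], I[3,4]^2, I[3,5]. HN layers by μ_θ (5 steps, strictly decreasing):
  μ^(1)=19; μ^(2)=11; μ^(3)=5; μ^(4)=-13; μ^(5)=-17

((0, 0, 1, 0, 0); (0, 0, 0, 0, 1); (0, 0, 3, 3, 0); (2, 0, 0, 0, 0); (1, 1, 0, 0, 0))


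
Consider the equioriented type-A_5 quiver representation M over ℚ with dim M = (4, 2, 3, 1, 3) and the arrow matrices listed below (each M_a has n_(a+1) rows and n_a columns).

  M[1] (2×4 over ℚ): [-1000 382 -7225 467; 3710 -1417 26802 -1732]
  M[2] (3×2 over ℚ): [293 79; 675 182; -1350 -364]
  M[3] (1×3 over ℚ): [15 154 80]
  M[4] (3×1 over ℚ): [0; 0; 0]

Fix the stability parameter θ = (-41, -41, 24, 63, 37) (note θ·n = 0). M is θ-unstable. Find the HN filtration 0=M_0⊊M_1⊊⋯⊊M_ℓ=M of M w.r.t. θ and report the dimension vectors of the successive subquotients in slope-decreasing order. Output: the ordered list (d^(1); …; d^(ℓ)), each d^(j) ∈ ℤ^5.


Interval decomposition of M: I[1,1]^2, I[1,3], I[1,4], I[3,3], I[5,5]^3.
HN type (ℓ=4): μ^(1)=63; μ^(2)=37; μ^(3)=24; μ^(4)=-41

((0, 0, 0, 1, 0); (0, 0, 0, 0, 3); (0, 0, 3, 0, 0); (4, 2, 0, 0, 0))


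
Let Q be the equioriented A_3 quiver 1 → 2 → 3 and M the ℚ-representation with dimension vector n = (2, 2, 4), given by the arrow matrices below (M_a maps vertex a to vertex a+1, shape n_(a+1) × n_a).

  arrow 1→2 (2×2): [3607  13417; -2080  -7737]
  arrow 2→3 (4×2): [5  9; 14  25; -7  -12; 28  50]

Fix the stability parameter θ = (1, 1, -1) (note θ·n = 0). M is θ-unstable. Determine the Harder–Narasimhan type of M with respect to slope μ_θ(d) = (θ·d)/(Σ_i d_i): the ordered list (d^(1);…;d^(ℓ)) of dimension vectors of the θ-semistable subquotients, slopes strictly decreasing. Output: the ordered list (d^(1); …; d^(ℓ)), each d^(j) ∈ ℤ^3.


Interval decomposition of M: I[1,3]^2, I[3,3]^2.
HN type (ℓ=2): μ^(1)=1/3; μ^(2)=-1

((2, 2, 2); (0, 0, 2))
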